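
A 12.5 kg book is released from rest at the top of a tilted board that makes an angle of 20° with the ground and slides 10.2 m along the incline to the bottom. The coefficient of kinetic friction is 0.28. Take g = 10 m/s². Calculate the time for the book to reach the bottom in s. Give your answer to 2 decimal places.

5.08 s

The weight component along the incline is mg sin 20° = 42.753 N and the normal force is N = mg cos 20° = 117.462 N.
Friction up the slope is f = μN = 0.28 × 117.462 = 32.889 N, so the net downslope force is 42.753 − 32.889 = 9.864 N and a = 9.864 / 12.5 = 0.7891 m/s².
Starting from rest, L = ½at², so t = √(2L/a) = √(2 × 10.2 / 0.7891) = 5.0845 s.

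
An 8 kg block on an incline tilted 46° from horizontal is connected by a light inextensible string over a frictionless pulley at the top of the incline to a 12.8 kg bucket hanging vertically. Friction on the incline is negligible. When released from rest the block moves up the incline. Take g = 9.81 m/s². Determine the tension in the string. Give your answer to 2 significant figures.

83 N

For the block on the incline: the weight component along the slope is m₁g sin 46° = 8 × 9.81 × 0.7193 = 56.451 N and the normal force is N = m₁g cos 46° = 54.517 N.
Newton's second law for the block (up-slope positive): T − 56.451 = 8 a. For the hanging bucket (downward positive): 12.8 × 9.81 − T = 12.8 a.
Adding the two equations eliminates T: 69.117 = 20.8 a, so a = 3.3229 m/s².
Then from the hanging bucket's equation, T = 12.8 × (9.81 − 3.3229) = 83.035 N.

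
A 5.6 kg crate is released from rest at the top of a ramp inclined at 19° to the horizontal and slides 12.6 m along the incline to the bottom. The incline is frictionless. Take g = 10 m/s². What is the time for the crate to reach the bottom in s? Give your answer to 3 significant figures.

2.78 s

The weight component along the incline is mg sin 19° = 18.232 N and the normal force is N = mg cos 19° = 52.949 N.
With no friction, a = g sin 19° = 3.2557 m/s².
Starting from rest, L = ½at², so t = √(2L/a) = √(2 × 12.6 / 3.2557) = 2.7821 s.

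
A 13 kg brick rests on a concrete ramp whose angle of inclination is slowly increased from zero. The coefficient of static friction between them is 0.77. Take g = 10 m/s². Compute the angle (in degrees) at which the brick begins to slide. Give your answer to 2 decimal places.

37.60°

At the threshold of sliding, static friction is at its maximum μ_s N and exactly balances the weight component along the incline: mg sin θ = μ_s mg cos θ.
Hence tan θ = μ_s = 0.77, so θ = arctan(0.77) = 37.5963°.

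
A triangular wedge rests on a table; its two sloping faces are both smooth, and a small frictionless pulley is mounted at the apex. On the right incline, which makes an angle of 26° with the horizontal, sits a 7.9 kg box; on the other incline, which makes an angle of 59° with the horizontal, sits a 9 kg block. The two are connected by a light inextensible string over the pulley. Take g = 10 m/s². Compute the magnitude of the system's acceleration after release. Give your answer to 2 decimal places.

Resolve each weight along its own incline: the 7.9 kg mass has component 7.9 × 10 × sin 26° = 34.631 N down its slope, and the 9 kg mass has 9 × 10 × sin 59° = 77.145 N down its slope.
The 9 kg side's 77.145 N exceeds the other side's 34.631 N, so that mass slides down and the 7.9 kg mass slides up. Taking that direction as positive, Newton's second law for the whole system gives 77.145 − 34.631 = (7.9 + 9) a, so a = 42.514 / 16.9 = 2.5156 m/s².

2.52 m/s²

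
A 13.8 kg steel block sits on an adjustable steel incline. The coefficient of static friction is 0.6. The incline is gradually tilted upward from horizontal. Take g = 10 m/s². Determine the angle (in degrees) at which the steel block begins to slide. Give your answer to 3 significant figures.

At the threshold of sliding, static friction is at its maximum μ_s N and exactly balances the weight component along the incline: mg sin θ = μ_s mg cos θ.
Hence tan θ = μ_s = 0.6, so θ = arctan(0.6) = 30.9638°.

31.0°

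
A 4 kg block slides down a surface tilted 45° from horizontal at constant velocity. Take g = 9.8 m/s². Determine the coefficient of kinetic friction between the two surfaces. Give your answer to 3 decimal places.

At constant velocity the net force along the incline is zero: mg sin 45° = μ mg cos 45°.
So μ = tan 45° = 0.7071 / 0.7071 = 1.0000.

1.000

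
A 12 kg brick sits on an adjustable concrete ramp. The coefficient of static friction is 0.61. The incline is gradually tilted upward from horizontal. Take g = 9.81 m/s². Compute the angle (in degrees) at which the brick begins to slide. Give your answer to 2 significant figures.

At the threshold of sliding, static friction is at its maximum μ_s N and exactly balances the weight component along the incline: mg sin θ = μ_s mg cos θ.
Hence tan θ = μ_s = 0.61, so θ = arctan(0.61) = 31.3832°.

31°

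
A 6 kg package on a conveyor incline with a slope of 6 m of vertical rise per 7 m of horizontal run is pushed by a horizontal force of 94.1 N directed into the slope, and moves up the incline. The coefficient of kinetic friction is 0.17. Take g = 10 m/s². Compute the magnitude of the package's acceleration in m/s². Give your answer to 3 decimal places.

2.374 m/s²

The horizontal push has components F cos 40.60° = 94.1 × 0.7593 = 71.450 N up the incline and F sin 40.60° = 94.1 × 0.6508 = 61.240 N pressing into the surface.
The normal force is therefore N = mg cos 40.60° + F sin 40.60° = 45.558 + 61.240 = 106.798 N, and kinetic friction down the slope is μN = 0.17 × 106.798 = 18.156 N.
Along the incline: F cos 40.60° − mg sin 40.60° − μN = ma, so 71.450 − 39.048 − 18.156 = 6 a, giving a = 2.3743 m/s².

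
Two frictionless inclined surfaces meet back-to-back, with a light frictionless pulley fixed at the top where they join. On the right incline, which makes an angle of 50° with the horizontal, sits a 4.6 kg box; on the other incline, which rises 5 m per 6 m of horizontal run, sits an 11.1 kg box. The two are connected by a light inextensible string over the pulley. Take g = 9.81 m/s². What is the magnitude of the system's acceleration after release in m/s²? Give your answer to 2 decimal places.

Resolve each weight along its own incline: the 4.6 kg mass has component 4.6 × 9.81 × sin 50° = 34.569 N down its slope, and the 11.1 kg mass has 11.1 × 9.81 × sin 39.81° = 69.710 N down its slope.
The 11.1 kg side's 69.710 N exceeds the other side's 34.569 N, so that mass slides down and the 4.6 kg mass slides up. Taking that direction as positive, Newton's second law for the whole system gives 69.710 − 34.569 = (4.6 + 11.1) a, so a = 35.141 / 15.7 = 2.2383 m/s².

2.24 m/s²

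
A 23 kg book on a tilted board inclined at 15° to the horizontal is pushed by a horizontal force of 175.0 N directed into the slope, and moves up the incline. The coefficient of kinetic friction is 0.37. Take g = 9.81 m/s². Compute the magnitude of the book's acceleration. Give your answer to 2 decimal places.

0.58 m/s²

The horizontal push has components F cos 15° = 175.0 × 0.9659 = 169.032 N up the incline and F sin 15° = 175.0 × 0.2588 = 45.290 N pressing into the surface.
The normal force is therefore N = mg cos 15° + F sin 15° = 217.936 + 45.290 = 263.226 N, and kinetic friction down the slope is μN = 0.37 × 263.226 = 97.394 N.
Along the incline: F cos 15° − mg sin 15° − μN = ma, so 169.032 − 58.393 − 97.394 = 23 a, giving a = 0.5759 m/s².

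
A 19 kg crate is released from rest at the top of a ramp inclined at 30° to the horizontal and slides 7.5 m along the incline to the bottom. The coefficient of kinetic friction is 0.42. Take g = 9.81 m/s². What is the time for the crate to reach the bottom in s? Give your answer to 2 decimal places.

The weight component along the incline is mg sin 30° = 93.195 N and the normal force is N = mg cos 30° = 161.418 N.
Friction up the slope is f = μN = 0.42 × 161.418 = 67.796 N, so the net downslope force is 93.195 − 67.796 = 25.399 N and a = 25.399 / 19 = 1.3368 m/s².
Starting from rest, L = ½at², so t = √(2L/a) = √(2 × 7.5 / 1.3368) = 3.3498 s.

3.35 s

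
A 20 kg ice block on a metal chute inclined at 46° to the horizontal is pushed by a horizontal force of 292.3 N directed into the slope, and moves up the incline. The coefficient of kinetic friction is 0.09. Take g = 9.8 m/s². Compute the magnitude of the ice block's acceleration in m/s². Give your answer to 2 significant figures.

The horizontal push has components F cos 46° = 292.3 × 0.6947 = 203.061 N up the incline and F sin 46° = 292.3 × 0.7193 = 210.251 N pressing into the surface.
The normal force is therefore N = mg cos 46° + F sin 46° = 136.161 + 210.251 = 346.412 N, and kinetic friction down the slope is μN = 0.09 × 346.412 = 31.177 N.
Along the incline: F cos 46° − mg sin 46° − μN = ma, so 203.061 − 140.983 − 31.177 = 20 a, giving a = 1.5451 m/s².

1.5 m/s²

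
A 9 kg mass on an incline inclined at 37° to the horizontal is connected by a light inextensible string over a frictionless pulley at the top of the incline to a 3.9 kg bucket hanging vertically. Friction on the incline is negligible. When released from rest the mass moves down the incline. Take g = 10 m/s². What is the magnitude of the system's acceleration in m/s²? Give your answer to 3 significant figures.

1.18 m/s²

For the mass on the incline: the weight component along the slope is m₁g sin 37° = 9 × 10 × 0.6018 = 54.162 N and the normal force is N = m₁g cos 37° = 71.877 N.
Newton's second law for the mass (down-slope positive): 54.162 − T = 9 a. For the hanging bucket (upward positive): T − 3.9 × 10 = 3.9 a.
Adding the two equations eliminates T: 15.162 = 12.9 a, so a = 1.1753 m/s².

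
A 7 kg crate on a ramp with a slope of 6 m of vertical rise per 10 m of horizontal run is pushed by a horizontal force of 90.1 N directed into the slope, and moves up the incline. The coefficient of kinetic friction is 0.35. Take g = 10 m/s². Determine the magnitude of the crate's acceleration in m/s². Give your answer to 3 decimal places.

0.573 m/s²

The horizontal push has components F cos 30.96° = 90.1 × 0.8575 = 77.261 N up the incline and F sin 30.96° = 90.1 × 0.5145 = 46.356 N pressing into the surface.
The normal force is therefore N = mg cos 30.96° + F sin 30.96° = 60.025 + 46.356 = 106.381 N, and kinetic friction down the slope is μN = 0.35 × 106.381 = 37.233 N.
Along the incline: F cos 30.96° − mg sin 30.96° − μN = ma, so 77.261 − 36.015 − 37.233 = 7 a, giving a = 0.5733 m/s².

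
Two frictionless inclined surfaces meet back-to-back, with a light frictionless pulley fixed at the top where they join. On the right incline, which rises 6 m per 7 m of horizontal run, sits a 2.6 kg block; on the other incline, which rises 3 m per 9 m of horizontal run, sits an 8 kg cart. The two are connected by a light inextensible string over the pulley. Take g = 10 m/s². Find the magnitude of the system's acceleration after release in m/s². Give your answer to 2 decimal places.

Resolve each weight along its own incline: the 2.6 kg mass has component 2.6 × 10 × sin 40.60° = 16.921 N down its slope, and the 8 kg mass has 8 × 10 × sin 18.43° = 25.298 N down its slope.
The 8 kg side's 25.298 N exceeds the other side's 16.921 N, so that mass slides down and the 2.6 kg mass slides up. Taking that direction as positive, Newton's second law for the whole system gives 25.298 − 16.921 = (2.6 + 8) a, so a = 8.377 / 10.6 = 0.7903 m/s².

0.79 m/s²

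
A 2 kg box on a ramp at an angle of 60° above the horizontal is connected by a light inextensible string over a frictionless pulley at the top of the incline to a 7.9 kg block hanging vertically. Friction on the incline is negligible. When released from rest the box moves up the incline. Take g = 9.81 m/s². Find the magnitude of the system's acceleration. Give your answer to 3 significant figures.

6.11 m/s²

For the box on the incline: the weight component along the slope is m₁g sin 60° = 2 × 9.81 × 0.8660 = 16.991 N and the normal force is N = m₁g cos 60° = 9.810 N.
Newton's second law for the box (up-slope positive): T − 16.991 = 2 a. For the hanging block (downward positive): 7.9 × 9.81 − T = 7.9 a.
Adding the two equations eliminates T: 60.508 = 9.9 a, so a = 6.1119 m/s².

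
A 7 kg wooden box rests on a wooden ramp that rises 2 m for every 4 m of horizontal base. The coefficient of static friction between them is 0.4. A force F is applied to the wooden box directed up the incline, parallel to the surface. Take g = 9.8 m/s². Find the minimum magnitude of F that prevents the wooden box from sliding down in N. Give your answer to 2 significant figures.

6.1 N

The normal force is N = mg cos 26.57° = 61.358 N. With F at its minimum the wooden box is on the verge of sliding down, so static friction is at its maximum μ_s N = 0.4 × 61.358 = 24.543 N and acts up the slope.
Equilibrium along the incline: F + μ_s N = mg sin 26.57°, so F = 30.679 − 24.543 = 6.136 N.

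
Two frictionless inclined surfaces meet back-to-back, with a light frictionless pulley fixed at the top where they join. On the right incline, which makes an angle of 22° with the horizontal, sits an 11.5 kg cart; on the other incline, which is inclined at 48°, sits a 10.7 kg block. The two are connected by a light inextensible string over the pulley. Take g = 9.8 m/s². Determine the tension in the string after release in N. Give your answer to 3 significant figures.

Resolve each weight along its own incline: the 11.5 kg mass has component 11.5 × 9.8 × sin 22° = 42.218 N down its slope, and the 10.7 kg mass has 10.7 × 9.8 × sin 48° = 77.926 N down its slope.
The 10.7 kg side's 77.926 N exceeds the other side's 42.218 N, so that mass slides down and the 11.5 kg mass slides up. Taking that direction as positive, Newton's second law for the whole system gives 77.926 − 42.218 = (11.5 + 10.7) a, so a = 35.708 / 22.2 = 1.6085 m/s².
For the 11.5 kg mass (up-slope positive): T − 42.218 = 11.5 × 1.6085, so T = 60.716 N.

60.7 N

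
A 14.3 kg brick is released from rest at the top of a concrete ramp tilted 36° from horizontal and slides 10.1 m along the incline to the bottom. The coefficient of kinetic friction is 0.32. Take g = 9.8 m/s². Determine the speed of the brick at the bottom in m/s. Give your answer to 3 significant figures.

The weight component along the incline is mg sin 36° = 82.372 N and the normal force is N = mg cos 36° = 113.376 N.
Friction up the slope is f = μN = 0.32 × 113.376 = 36.280 N, so the net downslope force is 82.372 − 36.280 = 46.092 N and a = 46.092 / 14.3 = 3.2232 m/s².
Starting from rest over a distance of 10.1 m, v² = 2aL = 2 × 3.2232 × 10.1 = 65.1086, so v = 8.0690 m/s.

8.07 m/s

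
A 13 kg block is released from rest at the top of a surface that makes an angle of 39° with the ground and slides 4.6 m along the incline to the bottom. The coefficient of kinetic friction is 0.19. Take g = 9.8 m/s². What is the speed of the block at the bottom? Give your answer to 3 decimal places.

The weight component along the incline is mg sin 39° = 80.175 N and the normal force is N = mg cos 39° = 99.008 N.
Friction up the slope is f = μN = 0.19 × 99.008 = 18.812 N, so the net downslope force is 80.175 − 18.812 = 61.363 N and a = 61.363 / 13 = 4.7202 m/s².
Starting from rest over a distance of 4.6 m, v² = 2aL = 2 × 4.7202 × 4.6 = 43.4258, so v = 6.5898 m/s.

6.590 m/s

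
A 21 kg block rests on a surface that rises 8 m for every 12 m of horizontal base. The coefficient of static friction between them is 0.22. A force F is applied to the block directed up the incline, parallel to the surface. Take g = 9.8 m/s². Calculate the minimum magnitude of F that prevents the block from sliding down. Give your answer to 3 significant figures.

The normal force is N = mg cos 33.69° = 171.236 N. With F at its minimum the block is on the verge of sliding down, so static friction is at its maximum μ_s N = 0.22 × 171.236 = 37.672 N and acts up the slope.
Equilibrium along the incline: F + μ_s N = mg sin 33.69°, so F = 114.157 − 37.672 = 76.485 N.

76.5 N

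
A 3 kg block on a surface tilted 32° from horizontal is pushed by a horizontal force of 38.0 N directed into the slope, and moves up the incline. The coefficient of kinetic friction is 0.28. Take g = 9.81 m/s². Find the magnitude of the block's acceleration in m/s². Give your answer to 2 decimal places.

The horizontal push has components F cos 32° = 38.0 × 0.8480 = 32.224 N up the incline and F sin 32° = 38.0 × 0.5299 = 20.136 N pressing into the surface.
The normal force is therefore N = mg cos 32° + F sin 32° = 24.957 + 20.136 = 45.093 N, and kinetic friction down the slope is μN = 0.28 × 45.093 = 12.626 N.
Along the incline: F cos 32° − mg sin 32° − μN = ma, so 32.224 − 15.595 − 12.626 = 3 a, giving a = 1.3343 m/s².

1.33 m/s²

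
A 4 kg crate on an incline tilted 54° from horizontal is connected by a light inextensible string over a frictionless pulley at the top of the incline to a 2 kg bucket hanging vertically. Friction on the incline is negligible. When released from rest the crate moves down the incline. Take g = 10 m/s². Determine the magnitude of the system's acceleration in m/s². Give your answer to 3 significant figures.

For the crate on the incline: the weight component along the slope is m₁g sin 54° = 4 × 10 × 0.8090 = 32.360 N and the normal force is N = m₁g cos 54° = 23.511 N.
Newton's second law for the crate (down-slope positive): 32.360 − T = 4 a. For the hanging bucket (upward positive): T − 2 × 10 = 2 a.
Adding the two equations eliminates T: 12.360 = 6 a, so a = 2.0600 m/s².

2.06 m/s²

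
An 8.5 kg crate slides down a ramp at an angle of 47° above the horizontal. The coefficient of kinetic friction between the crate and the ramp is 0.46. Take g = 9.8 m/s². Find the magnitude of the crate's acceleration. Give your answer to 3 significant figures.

Resolving the weight along the incline: the component pulling the crate down the slope is mg sin 47° = 8.5 × 9.8 × 0.7314 = 60.926 N, and the normal force is N = mg cos 47° = 8.5 × 9.8 × 0.6820 = 56.811 N.
Kinetic friction acts up the slope with magnitude f = μN = 0.46 × 56.811 = 26.133 N.
Net force along the incline is 60.926 − 26.133 = 34.793 N, so a = 34.793 / 8.5 = 4.0933 m/s².

4.09 m/s²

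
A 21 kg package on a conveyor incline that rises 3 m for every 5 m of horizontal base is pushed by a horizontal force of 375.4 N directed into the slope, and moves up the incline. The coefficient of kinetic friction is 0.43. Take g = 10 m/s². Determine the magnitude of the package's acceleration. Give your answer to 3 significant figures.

2.54 m/s²

The horizontal push has components F cos 30.96° = 375.4 × 0.8575 = 321.906 N up the incline and F sin 30.96° = 375.4 × 0.5145 = 193.143 N pressing into the surface.
The normal force is therefore N = mg cos 30.96° + F sin 30.96° = 180.075 + 193.143 = 373.218 N, and kinetic friction down the slope is μN = 0.43 × 373.218 = 160.484 N.
Along the incline: F cos 30.96° − mg sin 30.96° − μN = ma, so 321.906 − 108.045 − 160.484 = 21 a, giving a = 2.5418 m/s².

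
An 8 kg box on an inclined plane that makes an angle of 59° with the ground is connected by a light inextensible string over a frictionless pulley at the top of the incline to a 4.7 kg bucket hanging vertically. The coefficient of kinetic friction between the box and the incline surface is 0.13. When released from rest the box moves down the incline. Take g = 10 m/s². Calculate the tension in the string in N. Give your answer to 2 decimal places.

For the box on the incline: the weight component along the slope is m₁g sin 59° = 8 × 10 × 0.8572 = 68.576 N and the normal force is N = m₁g cos 59° = 41.203 N.
Kinetic friction opposes the box's motion down the incline: f = μN = 0.13 × 41.203 = 5.356 N acting up the slope.
Newton's second law for the box (down-slope positive): 68.576 − 5.356 − T = 8 a. For the hanging bucket (upward positive): T − 4.7 × 10 = 4.7 a.
Adding the two equations eliminates T: 16.220 = 12.7 a, so a = 1.2772 m/s².
Then from the hanging bucket's equation, T = 4.7 × (10 + 1.2772) = 53.003 N.

53.00 N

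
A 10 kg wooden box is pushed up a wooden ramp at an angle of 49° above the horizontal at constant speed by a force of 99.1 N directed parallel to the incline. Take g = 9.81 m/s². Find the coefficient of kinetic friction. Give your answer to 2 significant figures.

0.39

At constant speed ΣF = 0 along the incline. The applied 99.1 N acts up the slope; the weight component mg sin 49° = 74.037 N and kinetic friction μN both act down the slope.
So 99.1 = 74.037 + μ × 64.359, giving μ = (99.1 − 74.037) / 64.359 = 0.3894.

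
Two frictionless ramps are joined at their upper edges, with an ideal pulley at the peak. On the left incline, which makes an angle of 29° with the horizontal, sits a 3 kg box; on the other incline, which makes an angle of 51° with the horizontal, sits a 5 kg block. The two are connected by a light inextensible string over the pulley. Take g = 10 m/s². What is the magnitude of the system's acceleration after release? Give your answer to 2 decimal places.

3.04 m/s²

Resolve each weight along its own incline: the 3 kg mass has component 3 × 10 × sin 29° = 14.544 N down its slope, and the 5 kg mass has 5 × 10 × sin 51° = 38.857 N down its slope.
The 5 kg side's 38.857 N exceeds the other side's 14.544 N, so that mass slides down and the 3 kg mass slides up. Taking that direction as positive, Newton's second law for the whole system gives 38.857 − 14.544 = (3 + 5) a, so a = 24.313 / 8 = 3.0391 m/s².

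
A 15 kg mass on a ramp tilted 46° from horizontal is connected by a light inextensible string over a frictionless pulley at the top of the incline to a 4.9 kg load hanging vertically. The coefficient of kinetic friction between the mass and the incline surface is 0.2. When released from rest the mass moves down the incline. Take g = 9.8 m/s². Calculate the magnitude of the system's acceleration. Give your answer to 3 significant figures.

1.87 m/s²

For the mass on the incline: the weight component along the slope is m₁g sin 46° = 15 × 9.8 × 0.7193 = 105.737 N and the normal force is N = m₁g cos 46° = 102.115 N.
Kinetic friction opposes the mass's motion down the incline: f = μN = 0.2 × 102.115 = 20.423 N acting up the slope.
Newton's second law for the mass (down-slope positive): 105.737 − 20.423 − T = 15 a. For the hanging load (upward positive): T − 4.9 × 9.8 = 4.9 a.
Adding the two equations eliminates T: 37.294 = 19.9 a, so a = 1.8741 m/s².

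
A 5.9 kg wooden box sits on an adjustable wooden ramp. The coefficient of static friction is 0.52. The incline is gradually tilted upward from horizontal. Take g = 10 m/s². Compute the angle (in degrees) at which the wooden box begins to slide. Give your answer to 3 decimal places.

27.474°

At the threshold of sliding, static friction is at its maximum μ_s N and exactly balances the weight component along the incline: mg sin θ = μ_s mg cos θ.
Hence tan θ = μ_s = 0.52, so θ = arctan(0.52) = 27.4744°.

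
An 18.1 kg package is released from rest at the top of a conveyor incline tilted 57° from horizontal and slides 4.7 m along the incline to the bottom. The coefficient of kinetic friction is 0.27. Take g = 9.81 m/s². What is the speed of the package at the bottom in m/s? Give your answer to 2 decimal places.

7.99 m/s

The weight component along the incline is mg sin 57° = 148.915 N and the normal force is N = mg cos 57° = 96.707 N.
Friction up the slope is f = μN = 0.27 × 96.707 = 26.111 N, so the net downslope force is 148.915 − 26.111 = 122.804 N and a = 122.804 / 18.1 = 6.7848 m/s².
Starting from rest over a distance of 4.7 m, v² = 2aL = 2 × 6.7848 × 4.7 = 63.7771, so v = 7.9861 m/s.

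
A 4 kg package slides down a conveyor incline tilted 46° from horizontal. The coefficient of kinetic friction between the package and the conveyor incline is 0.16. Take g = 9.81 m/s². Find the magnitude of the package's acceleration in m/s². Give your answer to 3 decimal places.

Resolving the weight along the incline: the component pulling the package down the slope is mg sin 46° = 4 × 9.81 × 0.7193 = 28.225 N, and the normal force is N = mg cos 46° = 4 × 9.81 × 0.6947 = 27.260 N.
Kinetic friction acts up the slope with magnitude f = μN = 0.16 × 27.260 = 4.362 N.
Net force along the incline is 28.225 − 4.362 = 23.863 N, so a = 23.863 / 4 = 5.9657 m/s².

5.966 m/s²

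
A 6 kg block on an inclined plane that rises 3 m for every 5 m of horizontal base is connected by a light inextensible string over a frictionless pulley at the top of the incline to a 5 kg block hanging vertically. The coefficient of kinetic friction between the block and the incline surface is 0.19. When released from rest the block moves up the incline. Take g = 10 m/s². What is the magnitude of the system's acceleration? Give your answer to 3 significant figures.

0.850 m/s²

For the block on the incline: the weight component along the slope is m₁g sin 30.96° = 6 × 10 × 0.5145 = 30.870 N and the normal force is N = m₁g cos 30.96° = 51.450 N.
Kinetic friction opposes the block's motion up the incline: f = μN = 0.19 × 51.450 = 9.776 N acting down the slope.
Newton's second law for the block (up-slope positive): T − 30.870 − 9.776 = 6 a. For the hanging block (downward positive): 5 × 10 − T = 5 a.
Adding the two equations eliminates T: 9.354 = 11 a, so a = 0.8504 m/s².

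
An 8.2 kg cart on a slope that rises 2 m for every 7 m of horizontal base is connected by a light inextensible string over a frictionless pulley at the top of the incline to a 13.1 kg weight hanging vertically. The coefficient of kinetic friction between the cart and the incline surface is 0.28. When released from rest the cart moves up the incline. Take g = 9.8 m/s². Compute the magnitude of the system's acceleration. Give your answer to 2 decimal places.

3.98 m/s²

For the cart on the incline: the weight component along the slope is m₁g sin 15.95° = 8.2 × 9.8 × 0.2747 = 22.075 N and the normal force is N = m₁g cos 15.95° = 77.268 N.
Kinetic friction opposes the cart's motion up the incline: f = μN = 0.28 × 77.268 = 21.635 N acting down the slope.
Newton's second law for the cart (up-slope positive): T − 22.075 − 21.635 = 8.2 a. For the hanging weight (downward positive): 13.1 × 9.8 − T = 13.1 a.
Adding the two equations eliminates T: 84.670 = 21.3 a, so a = 3.9751 m/s².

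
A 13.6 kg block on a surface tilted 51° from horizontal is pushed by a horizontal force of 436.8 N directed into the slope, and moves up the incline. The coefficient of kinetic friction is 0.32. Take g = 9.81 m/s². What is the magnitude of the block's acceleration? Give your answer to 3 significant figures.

2.63 m/s²

The horizontal push has components F cos 51° = 436.8 × 0.6293 = 274.878 N up the incline and F sin 51° = 436.8 × 0.7771 = 339.437 N pressing into the surface.
The normal force is therefore N = mg cos 51° + F sin 51° = 83.959 + 339.437 = 423.396 N, and kinetic friction down the slope is μN = 0.32 × 423.396 = 135.487 N.
Along the incline: F cos 51° − mg sin 51° − μN = ma, so 274.878 − 103.678 − 135.487 = 13.6 a, giving a = 2.6260 m/s².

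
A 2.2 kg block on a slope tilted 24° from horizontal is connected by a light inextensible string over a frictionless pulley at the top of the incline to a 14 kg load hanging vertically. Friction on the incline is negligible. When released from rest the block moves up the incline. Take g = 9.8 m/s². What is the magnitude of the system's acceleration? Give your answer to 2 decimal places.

For the block on the incline: the weight component along the slope is m₁g sin 24° = 2.2 × 9.8 × 0.4067 = 8.768 N and the normal force is N = m₁g cos 24° = 19.696 N.
Newton's second law for the block (up-slope positive): T − 8.768 = 2.2 a. For the hanging load (downward positive): 14 × 9.8 − T = 14 a.
Adding the two equations eliminates T: 128.432 = 16.2 a, so a = 7.9279 m/s².

7.93 m/s²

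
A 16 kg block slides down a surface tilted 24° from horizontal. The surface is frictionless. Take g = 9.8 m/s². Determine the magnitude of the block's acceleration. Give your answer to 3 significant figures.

3.99 m/s²

Resolving the weight along the incline: the component pulling the block down the slope is mg sin 24° = 16 × 9.8 × 0.4067 = 63.771 N, and the normal force is N = mg cos 24° = 16 × 9.8 × 0.9135 = 143.237 N.
With no friction the net force along the incline is 63.771 N, so a = g sin 24° = 63.771 / 16 = 3.9857 m/s².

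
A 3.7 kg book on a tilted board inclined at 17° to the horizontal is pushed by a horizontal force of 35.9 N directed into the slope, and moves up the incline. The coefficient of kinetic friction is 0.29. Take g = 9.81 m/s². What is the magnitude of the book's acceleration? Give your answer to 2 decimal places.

The horizontal push has components F cos 17° = 35.9 × 0.9563 = 34.331 N up the incline and F sin 17° = 35.9 × 0.2924 = 10.497 N pressing into the surface.
The normal force is therefore N = mg cos 17° + F sin 17° = 34.711 + 10.497 = 45.208 N, and kinetic friction down the slope is μN = 0.29 × 45.208 = 13.110 N.
Along the incline: F cos 17° − mg sin 17° − μN = ma, so 34.331 − 10.613 − 13.110 = 3.7 a, giving a = 2.8670 m/s².

2.87 m/s²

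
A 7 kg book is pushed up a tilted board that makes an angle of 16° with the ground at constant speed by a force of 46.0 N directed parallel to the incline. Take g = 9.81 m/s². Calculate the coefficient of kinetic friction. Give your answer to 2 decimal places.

At constant speed ΣF = 0 along the incline. The applied 46.0 N acts up the slope; the weight component mg sin 16° = 18.928 N and kinetic friction μN both act down the slope.
So 46.0 = 18.928 + μ × 66.010, giving μ = (46.0 − 18.928) / 66.010 = 0.4101.

0.41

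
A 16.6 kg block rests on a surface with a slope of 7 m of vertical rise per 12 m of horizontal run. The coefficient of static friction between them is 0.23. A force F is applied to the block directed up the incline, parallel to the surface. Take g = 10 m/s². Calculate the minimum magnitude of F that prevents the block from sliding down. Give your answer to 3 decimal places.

The normal force is N = mg cos 30.26° = 143.387 N. With F at its minimum the block is on the verge of sliding down, so static friction is at its maximum μ_s N = 0.23 × 143.387 = 32.979 N and acts up the slope.
Equilibrium along the incline: F + μ_s N = mg sin 30.26°, so F = 83.643 − 32.979 = 50.664 N.

50.664 N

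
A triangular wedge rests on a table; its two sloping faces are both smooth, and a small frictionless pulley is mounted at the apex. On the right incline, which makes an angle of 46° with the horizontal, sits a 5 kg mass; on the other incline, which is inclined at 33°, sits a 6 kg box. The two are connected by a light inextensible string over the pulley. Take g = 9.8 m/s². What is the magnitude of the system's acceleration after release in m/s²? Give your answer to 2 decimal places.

Resolve each weight along its own incline: the 5 kg mass has component 5 × 9.8 × sin 46° = 35.248 N down its slope, and the 6 kg mass has 6 × 9.8 × sin 33° = 32.025 N down its slope.
The 5 kg side's 35.248 N exceeds the other side's 32.025 N, so that mass slides down and the 6 kg mass slides up. Taking that direction as positive, Newton's second law for the whole system gives 35.248 − 32.025 = (5 + 6) a, so a = 3.223 / 11 = 0.2930 m/s².

0.29 m/s²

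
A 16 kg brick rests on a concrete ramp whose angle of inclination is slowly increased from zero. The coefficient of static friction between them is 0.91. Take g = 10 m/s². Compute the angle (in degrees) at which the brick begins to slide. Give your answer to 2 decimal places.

At the threshold of sliding, static friction is at its maximum μ_s N and exactly balances the weight component along the incline: mg sin θ = μ_s mg cos θ.
Hence tan θ = μ_s = 0.91, so θ = arctan(0.91) = 42.3022°.

42.30°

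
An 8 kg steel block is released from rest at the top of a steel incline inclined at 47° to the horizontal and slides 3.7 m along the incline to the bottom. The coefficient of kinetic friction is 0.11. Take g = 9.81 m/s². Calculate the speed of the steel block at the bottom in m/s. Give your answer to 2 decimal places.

The weight component along the incline is mg sin 47° = 57.397 N and the normal force is N = mg cos 47° = 53.523 N.
Friction up the slope is f = μN = 0.11 × 53.523 = 5.888 N, so the net downslope force is 57.397 − 5.888 = 51.509 N and a = 51.509 / 8 = 6.4386 m/s².
Starting from rest over a distance of 3.7 m, v² = 2aL = 2 × 6.4386 × 3.7 = 47.6456, so v = 6.9026 m/s.

6.90 m/s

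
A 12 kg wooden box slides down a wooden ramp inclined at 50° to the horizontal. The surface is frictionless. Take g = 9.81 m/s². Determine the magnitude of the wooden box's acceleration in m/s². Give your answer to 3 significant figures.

7.51 m/s²

Resolving the weight along the incline: the component pulling the wooden box down the slope is mg sin 50° = 12 × 9.81 × 0.7660 = 90.174 N, and the normal force is N = mg cos 50° = 12 × 9.81 × 0.6428 = 75.670 N.
With no friction the net force along the incline is 90.174 N, so a = g sin 50° = 90.174 / 12 = 7.5145 m/s².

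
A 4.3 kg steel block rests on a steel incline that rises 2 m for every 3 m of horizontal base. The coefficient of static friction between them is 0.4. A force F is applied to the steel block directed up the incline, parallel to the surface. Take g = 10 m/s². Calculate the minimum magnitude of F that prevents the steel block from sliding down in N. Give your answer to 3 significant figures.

The normal force is N = mg cos 33.69° = 35.778 N. With F at its minimum the steel block is on the verge of sliding down, so static friction is at its maximum μ_s N = 0.4 × 35.778 = 14.311 N and acts up the slope.
Equilibrium along the incline: F + μ_s N = mg sin 33.69°, so F = 23.852 − 14.311 = 9.541 N.

9.54 N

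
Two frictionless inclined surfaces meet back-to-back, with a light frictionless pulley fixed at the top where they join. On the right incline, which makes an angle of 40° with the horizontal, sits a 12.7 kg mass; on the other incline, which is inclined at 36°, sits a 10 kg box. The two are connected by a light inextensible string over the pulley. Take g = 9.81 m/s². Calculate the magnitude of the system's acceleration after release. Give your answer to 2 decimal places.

Resolve each weight along its own incline: the 12.7 kg mass has component 12.7 × 9.81 × sin 40° = 80.083 N down its slope, and the 10 kg mass has 10 × 9.81 × sin 36° = 57.662 N down its slope.
The 12.7 kg side's 80.083 N exceeds the other side's 57.662 N, so that mass slides down and the 10 kg mass slides up. Taking that direction as positive, Newton's second law for the whole system gives 80.083 − 57.662 = (12.7 + 10) a, so a = 22.421 / 22.7 = 0.9877 m/s².

0.99 m/s²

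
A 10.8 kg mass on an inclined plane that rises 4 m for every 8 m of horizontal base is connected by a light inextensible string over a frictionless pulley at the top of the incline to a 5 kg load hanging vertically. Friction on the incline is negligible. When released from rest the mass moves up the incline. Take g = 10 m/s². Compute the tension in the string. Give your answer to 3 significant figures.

49.5 N

For the mass on the incline: the weight component along the slope is m₁g sin 26.57° = 10.8 × 10 × 0.4472 = 48.298 N and the normal force is N = m₁g cos 26.57° = 96.598 N.
Newton's second law for the mass (up-slope positive): T − 48.298 = 10.8 a. For the hanging load (downward positive): 5 × 10 − T = 5 a.
Adding the two equations eliminates T: 1.702 = 15.8 a, so a = 0.1077 m/s².
Then from the hanging load's equation, T = 5 × (10 − 0.1077) = 49.462 N.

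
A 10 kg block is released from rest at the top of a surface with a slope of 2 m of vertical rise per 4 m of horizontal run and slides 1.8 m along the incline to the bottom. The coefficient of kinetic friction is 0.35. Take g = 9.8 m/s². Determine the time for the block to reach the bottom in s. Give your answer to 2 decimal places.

1.65 s

The weight component along the incline is mg sin 26.57° = 43.827 N and the normal force is N = mg cos 26.57° = 87.654 N.
Friction up the slope is f = μN = 0.35 × 87.654 = 30.679 N, so the net downslope force is 43.827 − 30.679 = 13.148 N and a = 13.148 / 10 = 1.3148 m/s².
Starting from rest, L = ½at², so t = √(2L/a) = √(2 × 1.8 / 1.3148) = 1.6547 s.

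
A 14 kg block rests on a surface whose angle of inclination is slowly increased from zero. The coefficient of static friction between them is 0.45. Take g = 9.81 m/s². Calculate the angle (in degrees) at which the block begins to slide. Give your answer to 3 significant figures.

24.2°

At the threshold of sliding, static friction is at its maximum μ_s N and exactly balances the weight component along the incline: mg sin θ = μ_s mg cos θ.
Hence tan θ = μ_s = 0.45, so θ = arctan(0.45) = 24.2277°.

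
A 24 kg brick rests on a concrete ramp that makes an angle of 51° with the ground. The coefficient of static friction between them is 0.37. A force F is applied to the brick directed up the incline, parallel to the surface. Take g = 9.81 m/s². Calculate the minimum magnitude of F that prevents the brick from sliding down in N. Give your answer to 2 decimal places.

The normal force is N = mg cos 51° = 148.167 N. With F at its minimum the brick is on the verge of sliding down, so static friction is at its maximum μ_s N = 0.37 × 148.167 = 54.822 N and acts up the slope.
Equilibrium along the incline: F + μ_s N = mg sin 51°, so F = 182.971 − 54.822 = 128.149 N.

128.15 N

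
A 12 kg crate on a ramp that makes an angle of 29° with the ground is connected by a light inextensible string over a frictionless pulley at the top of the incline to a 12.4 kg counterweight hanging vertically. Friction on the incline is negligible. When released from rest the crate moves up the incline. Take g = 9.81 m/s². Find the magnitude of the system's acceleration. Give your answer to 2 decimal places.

For the crate on the incline: the weight component along the slope is m₁g sin 29° = 12 × 9.81 × 0.4848 = 57.071 N and the normal force is N = m₁g cos 29° = 102.960 N.
Newton's second law for the crate (up-slope positive): T − 57.071 = 12 a. For the hanging counterweight (downward positive): 12.4 × 9.81 − T = 12.4 a.
Adding the two equations eliminates T: 64.573 = 24.4 a, so a = 2.6464 m/s².

2.65 m/s²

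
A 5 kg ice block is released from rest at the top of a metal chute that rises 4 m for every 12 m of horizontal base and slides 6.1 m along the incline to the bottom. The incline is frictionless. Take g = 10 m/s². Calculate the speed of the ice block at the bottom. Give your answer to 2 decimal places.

6.21 m/s

The weight component along the incline is mg sin 18.43° = 15.811 N and the normal force is N = mg cos 18.43° = 47.434 N.
With no friction, a = g sin 18.43° = 3.1623 m/s².
Starting from rest over a distance of 6.1 m, v² = 2aL = 2 × 3.1623 × 6.1 = 38.5801, so v = 6.2113 m/s.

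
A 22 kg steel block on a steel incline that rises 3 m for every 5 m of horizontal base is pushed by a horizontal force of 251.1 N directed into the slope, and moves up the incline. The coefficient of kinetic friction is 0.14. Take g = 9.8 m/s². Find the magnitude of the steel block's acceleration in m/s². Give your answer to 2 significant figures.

The horizontal push has components F cos 30.96° = 251.1 × 0.8575 = 215.318 N up the incline and F sin 30.96° = 251.1 × 0.5145 = 129.191 N pressing into the surface.
The normal force is therefore N = mg cos 30.96° + F sin 30.96° = 184.877 + 129.191 = 314.068 N, and kinetic friction down the slope is μN = 0.14 × 314.068 = 43.970 N.
Along the incline: F cos 30.96° − mg sin 30.96° − μN = ma, so 215.318 − 110.926 − 43.970 = 22 a, giving a = 2.7465 m/s².

2.7 m/s²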